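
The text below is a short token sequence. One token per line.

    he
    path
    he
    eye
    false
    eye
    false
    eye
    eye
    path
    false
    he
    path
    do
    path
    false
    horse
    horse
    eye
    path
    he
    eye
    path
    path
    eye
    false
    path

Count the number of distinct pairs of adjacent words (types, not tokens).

17

27 tokens → 26 bigram windows in total.
Repeated bigrams (each contributes count−1 duplicates):
  eye false: 3
  eye path: 3
  false eye: 2
  he eye: 2
  he path: 2
  path false: 2
  path he: 2
9 duplicate windows → 26 − 9 = 17 distinct.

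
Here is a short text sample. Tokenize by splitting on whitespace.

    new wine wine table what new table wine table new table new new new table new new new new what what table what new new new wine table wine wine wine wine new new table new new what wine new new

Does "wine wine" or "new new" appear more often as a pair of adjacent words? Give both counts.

"new new" (10 vs 4)

"wine wine": 4 occurrences
"new new": 10 occurrences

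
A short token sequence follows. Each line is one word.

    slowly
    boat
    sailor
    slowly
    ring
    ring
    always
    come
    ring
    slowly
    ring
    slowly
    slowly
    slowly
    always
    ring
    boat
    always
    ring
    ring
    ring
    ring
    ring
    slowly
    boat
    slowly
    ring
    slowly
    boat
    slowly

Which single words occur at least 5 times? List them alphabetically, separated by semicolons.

ring; slowly

Unigram counts meeting the condition (at least 5 times):
  ring: 11
  slowly: 10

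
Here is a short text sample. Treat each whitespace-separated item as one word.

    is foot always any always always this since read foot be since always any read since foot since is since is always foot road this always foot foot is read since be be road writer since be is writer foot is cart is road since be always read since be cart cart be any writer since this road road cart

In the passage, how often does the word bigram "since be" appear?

Scanning the 59 overlapping bigram windows for "since be":
  position 31–32: since be
  position 36–37: since be
  position 45–46: since be
  position 49–50: since be

4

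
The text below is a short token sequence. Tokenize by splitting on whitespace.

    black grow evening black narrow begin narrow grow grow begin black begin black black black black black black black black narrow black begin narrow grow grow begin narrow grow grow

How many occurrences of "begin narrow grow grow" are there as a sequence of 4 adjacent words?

Scanning the 27 overlapping 4-gram windows for "begin narrow grow grow":
  position 6–9: begin narrow grow grow
  position 23–26: begin narrow grow grow
  position 27–30: begin narrow grow grow

3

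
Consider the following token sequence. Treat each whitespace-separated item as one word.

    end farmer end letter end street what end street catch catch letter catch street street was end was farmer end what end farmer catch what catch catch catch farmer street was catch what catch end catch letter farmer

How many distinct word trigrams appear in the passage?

38 tokens → 36 trigram windows in total.
Repeated trigrams (each contributes count−1 duplicates):
  catch what catch: 2
1 duplicate windows → 36 − 1 = 35 distinct.

35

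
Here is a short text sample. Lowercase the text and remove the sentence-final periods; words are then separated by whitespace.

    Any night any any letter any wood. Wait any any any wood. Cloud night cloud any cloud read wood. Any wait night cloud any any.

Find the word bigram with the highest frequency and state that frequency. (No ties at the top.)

"any any", 4 times

Bigram frequencies (highest first):
  any any: 4
  any wood: 2
  night cloud: 2
  cloud any: 2
  any night: 1
  night any: 1
  … (12 more, each ≤ 1)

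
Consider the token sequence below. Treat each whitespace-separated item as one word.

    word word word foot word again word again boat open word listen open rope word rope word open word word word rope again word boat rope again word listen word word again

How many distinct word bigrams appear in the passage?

18

32 tokens → 31 bigram windows in total.
Repeated bigrams (each contributes count−1 duplicates):
  word word: 5
  again word: 3
  word again: 3
  open word: 2
  rope again: 2
  rope word: 2
  word listen: 2
  word rope: 2
13 duplicate windows → 31 − 13 = 18 distinct.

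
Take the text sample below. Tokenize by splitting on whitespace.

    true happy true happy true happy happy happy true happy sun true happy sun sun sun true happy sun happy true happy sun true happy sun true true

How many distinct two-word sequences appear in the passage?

8

28 tokens → 27 bigram windows in total.
Repeated bigrams (each contributes count−1 duplicates):
  true happy: 8
  happy sun: 5
  happy true: 4
  sun true: 4
  happy happy: 2
  sun sun: 2
19 duplicate windows → 27 − 19 = 8 distinct.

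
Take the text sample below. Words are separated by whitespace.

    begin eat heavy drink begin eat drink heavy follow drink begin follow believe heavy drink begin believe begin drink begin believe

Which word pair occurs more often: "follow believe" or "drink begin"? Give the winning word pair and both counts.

"follow believe": 1 occurrence
"drink begin": 4 occurrences

"drink begin" (4 vs 1)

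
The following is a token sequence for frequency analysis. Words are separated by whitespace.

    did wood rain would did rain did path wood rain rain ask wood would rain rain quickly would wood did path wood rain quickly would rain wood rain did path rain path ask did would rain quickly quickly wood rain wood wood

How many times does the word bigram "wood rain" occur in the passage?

5

Scanning the 41 overlapping bigram windows for "wood rain":
  position 2–3: wood rain
  position 9–10: wood rain
  position 22–23: wood rain
  position 27–28: wood rain
  position 39–40: wood rain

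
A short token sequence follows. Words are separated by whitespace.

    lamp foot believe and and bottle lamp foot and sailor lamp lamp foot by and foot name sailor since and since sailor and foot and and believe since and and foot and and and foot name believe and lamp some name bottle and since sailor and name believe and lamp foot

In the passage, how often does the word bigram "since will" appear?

Scanning the 50 overlapping bigram windows for "since will":
  (none found)

0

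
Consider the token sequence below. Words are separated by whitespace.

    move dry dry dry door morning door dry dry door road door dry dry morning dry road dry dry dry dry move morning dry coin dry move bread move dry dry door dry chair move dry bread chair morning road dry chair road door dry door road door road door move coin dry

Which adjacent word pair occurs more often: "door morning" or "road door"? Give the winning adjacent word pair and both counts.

"road door" (4 vs 1)

"door morning": 1 occurrence
"road door": 4 occurrences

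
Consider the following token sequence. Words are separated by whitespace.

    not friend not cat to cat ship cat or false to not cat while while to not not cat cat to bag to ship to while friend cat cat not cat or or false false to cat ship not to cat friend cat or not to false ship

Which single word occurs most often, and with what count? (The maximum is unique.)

"cat", 12 times

Unigram frequencies (highest first):
  cat: 12
  to: 9
  not: 8
  ship: 4
  or: 4
  false: 4
  … (3 more, each ≤ 3)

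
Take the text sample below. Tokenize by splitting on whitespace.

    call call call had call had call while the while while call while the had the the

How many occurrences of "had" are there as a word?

Scanning the 17 tokens for "had":
  position 4: had
  position 6: had
  position 15: had

3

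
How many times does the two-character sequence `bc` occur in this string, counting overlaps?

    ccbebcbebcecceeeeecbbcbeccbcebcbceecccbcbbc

8

Sliding a length-2 window over the 43 characters (42 positions):
  position 5–6: bc
  position 9–10: bc
  position 21–22: bc
  position 27–28: bc
  position 30–31: bc
  position 32–33: bc
  position 39–40: bc
  position 42–43: bc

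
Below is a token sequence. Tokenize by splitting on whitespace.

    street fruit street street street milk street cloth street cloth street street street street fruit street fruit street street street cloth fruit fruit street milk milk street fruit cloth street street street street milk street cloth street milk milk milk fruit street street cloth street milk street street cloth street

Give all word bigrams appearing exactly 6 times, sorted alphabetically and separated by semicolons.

cloth street; street cloth

Bigram counts meeting the condition (exactly 6 times):
  cloth street: 6
  street cloth: 6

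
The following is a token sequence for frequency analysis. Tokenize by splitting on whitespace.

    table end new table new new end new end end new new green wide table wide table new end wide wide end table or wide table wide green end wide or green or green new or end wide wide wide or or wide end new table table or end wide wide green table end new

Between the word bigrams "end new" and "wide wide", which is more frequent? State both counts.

"end new": 5 occurrences
"wide wide": 4 occurrences

"end new" (5 vs 4)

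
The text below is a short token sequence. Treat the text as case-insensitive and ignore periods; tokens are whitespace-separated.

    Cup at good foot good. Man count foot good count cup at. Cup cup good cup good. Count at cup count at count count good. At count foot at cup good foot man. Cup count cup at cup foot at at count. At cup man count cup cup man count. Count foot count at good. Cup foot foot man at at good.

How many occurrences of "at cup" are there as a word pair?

5

Scanning the 61 overlapping bigram windows for "at cup":
  position 12–13: at cup
  position 19–20: at cup
  position 29–30: at cup
  position 37–38: at cup
  position 43–44: at cup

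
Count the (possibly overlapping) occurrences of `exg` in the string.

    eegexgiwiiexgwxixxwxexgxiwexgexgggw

5

Sliding a length-3 window over the 35 characters (33 positions):
  position 4–6: exg
  position 11–13: exg
  position 21–23: exg
  position 27–29: exg
  position 30–32: exg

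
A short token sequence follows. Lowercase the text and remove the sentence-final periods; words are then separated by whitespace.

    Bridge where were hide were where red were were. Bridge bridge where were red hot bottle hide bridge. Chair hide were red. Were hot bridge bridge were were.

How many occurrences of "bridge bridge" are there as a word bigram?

2

Scanning the 27 overlapping bigram windows for "bridge bridge":
  position 10–11: bridge bridge
  position 25–26: bridge bridge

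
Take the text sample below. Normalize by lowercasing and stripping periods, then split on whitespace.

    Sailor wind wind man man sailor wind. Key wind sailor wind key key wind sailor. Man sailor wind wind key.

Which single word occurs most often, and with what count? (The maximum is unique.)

Unigram frequencies (highest first):
  wind: 8
  sailor: 5
  key: 4
  man: 3

"wind", 8 times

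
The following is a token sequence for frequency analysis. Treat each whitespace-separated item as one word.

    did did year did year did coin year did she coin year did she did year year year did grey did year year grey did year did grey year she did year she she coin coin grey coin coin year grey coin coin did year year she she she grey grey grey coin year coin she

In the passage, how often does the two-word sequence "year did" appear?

Scanning the 55 overlapping bigram windows for "year did":
  position 3–4: year did
  position 5–6: year did
  position 8–9: year did
  position 12–13: year did
  position 18–19: year did
  position 26–27: year did

6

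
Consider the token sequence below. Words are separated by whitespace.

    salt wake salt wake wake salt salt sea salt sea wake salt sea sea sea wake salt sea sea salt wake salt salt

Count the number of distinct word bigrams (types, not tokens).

23 tokens → 22 bigram windows in total.
Repeated bigrams (each contributes count−1 duplicates):
  wake salt: 5
  salt sea: 4
  salt wake: 3
  sea sea: 3
  salt salt: 2
  sea salt: 2
  sea wake: 2
14 duplicate windows → 22 − 14 = 8 distinct.

8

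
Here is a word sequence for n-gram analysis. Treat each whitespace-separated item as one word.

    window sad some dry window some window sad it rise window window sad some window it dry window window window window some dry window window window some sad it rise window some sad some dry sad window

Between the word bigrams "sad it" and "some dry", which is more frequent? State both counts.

"some dry" (3 vs 2)

"sad it": 2 occurrences
"some dry": 3 occurrences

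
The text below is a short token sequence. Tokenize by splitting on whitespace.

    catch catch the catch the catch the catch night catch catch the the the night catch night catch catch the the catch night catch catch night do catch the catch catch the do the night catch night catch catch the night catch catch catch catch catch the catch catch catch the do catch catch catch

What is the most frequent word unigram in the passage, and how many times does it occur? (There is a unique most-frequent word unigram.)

"catch", 30 times

Unigram frequencies (highest first):
  catch: 30
  the: 14
  night: 8
  do: 3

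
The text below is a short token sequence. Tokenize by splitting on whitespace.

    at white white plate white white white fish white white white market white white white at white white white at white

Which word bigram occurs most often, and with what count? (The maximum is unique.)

"white white", 9 times

Bigram frequencies (highest first):
  white white: 9
  at white: 3
  white at: 2
  white plate: 1
  plate white: 1
  white fish: 1
  … (3 more, each ≤ 1)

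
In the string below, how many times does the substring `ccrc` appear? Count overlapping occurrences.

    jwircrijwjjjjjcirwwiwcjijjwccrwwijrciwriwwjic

Sliding a length-4 window over the 45 characters (42 positions):
  (no match at any position)

0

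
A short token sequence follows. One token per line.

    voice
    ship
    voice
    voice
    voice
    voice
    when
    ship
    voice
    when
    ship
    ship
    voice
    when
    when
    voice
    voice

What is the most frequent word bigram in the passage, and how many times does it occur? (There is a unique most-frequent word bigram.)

"voice voice", 4 times

Bigram frequencies (highest first):
  voice voice: 4
  ship voice: 3
  voice when: 3
  when ship: 2
  voice ship: 1
  ship ship: 1
  … (2 more, each ≤ 1)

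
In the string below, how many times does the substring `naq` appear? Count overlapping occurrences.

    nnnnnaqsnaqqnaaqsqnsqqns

Sliding a length-3 window over the 24 characters (22 positions):
  position 5–7: naq
  position 9–11: naq

2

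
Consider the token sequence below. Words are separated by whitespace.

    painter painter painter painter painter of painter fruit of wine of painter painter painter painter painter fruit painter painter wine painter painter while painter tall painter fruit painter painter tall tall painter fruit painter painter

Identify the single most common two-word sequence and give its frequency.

Bigram frequencies (highest first):
  painter painter: 12
  painter fruit: 4
  fruit painter: 3
  of painter: 2
  painter tall: 2
  tall painter: 2
  … (9 more, each ≤ 1)

"painter painter", 12 times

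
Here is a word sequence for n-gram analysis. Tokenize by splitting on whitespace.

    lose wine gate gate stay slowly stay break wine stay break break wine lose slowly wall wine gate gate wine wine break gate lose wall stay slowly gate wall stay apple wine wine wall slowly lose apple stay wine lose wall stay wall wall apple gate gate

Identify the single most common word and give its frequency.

"wine", 9 times

Unigram frequencies (highest first):
  wine: 9
  gate: 8
  stay: 7
  wall: 7
  lose: 5
  slowly: 4
  … (2 more, each ≤ 4)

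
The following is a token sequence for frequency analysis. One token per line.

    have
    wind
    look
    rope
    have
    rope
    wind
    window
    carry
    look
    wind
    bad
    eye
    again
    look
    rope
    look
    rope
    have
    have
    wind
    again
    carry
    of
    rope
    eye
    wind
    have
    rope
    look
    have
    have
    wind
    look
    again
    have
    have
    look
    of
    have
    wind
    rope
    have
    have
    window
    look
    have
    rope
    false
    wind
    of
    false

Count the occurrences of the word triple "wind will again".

Scanning the 50 overlapping trigram windows for "wind will again":
  (none found)

0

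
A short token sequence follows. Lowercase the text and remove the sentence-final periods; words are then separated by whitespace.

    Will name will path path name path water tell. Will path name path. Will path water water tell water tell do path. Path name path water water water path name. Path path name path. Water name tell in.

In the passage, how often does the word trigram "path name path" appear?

Scanning the 36 overlapping trigram windows for "path name path":
  position 5–7: path name path
  position 11–13: path name path
  position 23–25: path name path
  position 29–31: path name path
  position 32–34: path name path

5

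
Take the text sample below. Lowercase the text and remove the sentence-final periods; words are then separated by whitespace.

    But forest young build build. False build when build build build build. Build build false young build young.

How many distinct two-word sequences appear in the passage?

18 tokens → 17 bigram windows in total.
Repeated bigrams (each contributes count−1 duplicates):
  build build: 6
  build false: 2
  young build: 2
7 duplicate windows → 17 − 7 = 10 distinct.

10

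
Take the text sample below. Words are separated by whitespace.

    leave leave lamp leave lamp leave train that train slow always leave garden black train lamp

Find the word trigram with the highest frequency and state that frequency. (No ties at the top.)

Trigram frequencies (highest first):
  leave lamp leave: 2
  leave leave lamp: 1
  lamp leave lamp: 1
  lamp leave train: 1
  leave train that: 1
  train that train: 1
  … (7 more, each ≤ 1)

"leave lamp leave", 2 times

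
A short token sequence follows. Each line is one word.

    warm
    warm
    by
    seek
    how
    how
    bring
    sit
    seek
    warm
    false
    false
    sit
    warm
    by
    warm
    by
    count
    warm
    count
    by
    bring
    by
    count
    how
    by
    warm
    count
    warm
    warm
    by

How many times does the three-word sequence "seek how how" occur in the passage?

1

Scanning the 29 overlapping trigram windows for "seek how how":
  position 4–6: seek how how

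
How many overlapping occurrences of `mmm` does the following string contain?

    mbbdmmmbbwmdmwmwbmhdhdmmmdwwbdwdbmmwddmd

2

Sliding a length-3 window over the 40 characters (38 positions):
  position 5–7: mmm
  position 23–25: mmm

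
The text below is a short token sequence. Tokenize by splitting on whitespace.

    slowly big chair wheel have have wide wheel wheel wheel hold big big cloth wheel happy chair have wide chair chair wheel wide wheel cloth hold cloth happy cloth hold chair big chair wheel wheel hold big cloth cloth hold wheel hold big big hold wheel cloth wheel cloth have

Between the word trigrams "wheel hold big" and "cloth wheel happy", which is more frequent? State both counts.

"wheel hold big": 3 occurrences
"cloth wheel happy": 1 occurrence

"wheel hold big" (3 vs 1)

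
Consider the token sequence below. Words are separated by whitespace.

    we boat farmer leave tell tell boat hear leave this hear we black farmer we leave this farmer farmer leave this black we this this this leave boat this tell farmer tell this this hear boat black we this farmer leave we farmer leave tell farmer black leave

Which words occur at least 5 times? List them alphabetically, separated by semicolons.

Unigram counts meeting the condition (at least 5 times):
  farmer: 8
  leave: 8
  tell: 5
  this: 10
  we: 6

farmer; leave; tell; this; we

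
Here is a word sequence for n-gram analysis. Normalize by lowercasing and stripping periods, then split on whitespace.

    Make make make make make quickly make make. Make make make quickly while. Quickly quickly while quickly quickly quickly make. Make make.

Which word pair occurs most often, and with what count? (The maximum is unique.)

Bigram frequencies (highest first):
  make make: 10
  quickly quickly: 3
  make quickly: 2
  quickly make: 2
  quickly while: 2
  while quickly: 2

"make make", 10 times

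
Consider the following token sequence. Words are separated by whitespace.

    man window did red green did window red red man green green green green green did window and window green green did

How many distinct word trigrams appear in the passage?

16

22 tokens → 20 trigram windows in total.
Repeated trigrams (each contributes count−1 duplicates):
  green green green: 3
  green did window: 2
  green green did: 2
4 duplicate windows → 20 − 4 = 16 distinct.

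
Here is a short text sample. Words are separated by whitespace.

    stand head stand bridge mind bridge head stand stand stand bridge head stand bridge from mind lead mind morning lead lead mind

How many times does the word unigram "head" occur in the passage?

3

Scanning the 22 tokens for "head":
  position 2: head
  position 7: head
  position 12: head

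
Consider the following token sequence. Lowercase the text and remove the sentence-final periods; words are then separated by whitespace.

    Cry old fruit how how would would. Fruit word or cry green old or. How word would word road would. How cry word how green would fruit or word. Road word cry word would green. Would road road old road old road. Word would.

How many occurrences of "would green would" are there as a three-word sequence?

1

Scanning the 42 overlapping trigram windows for "would green would":
  position 34–36: would green would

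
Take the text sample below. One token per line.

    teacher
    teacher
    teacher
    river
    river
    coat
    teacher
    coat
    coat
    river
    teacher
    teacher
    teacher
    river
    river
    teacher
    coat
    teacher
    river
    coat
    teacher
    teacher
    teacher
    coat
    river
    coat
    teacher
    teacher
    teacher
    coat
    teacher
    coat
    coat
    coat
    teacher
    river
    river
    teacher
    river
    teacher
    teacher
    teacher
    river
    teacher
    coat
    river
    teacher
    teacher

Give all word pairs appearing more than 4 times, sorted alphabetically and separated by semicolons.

Bigram counts meeting the condition (more than 4 times):
  coat teacher: 6
  river teacher: 6
  teacher coat: 6
  teacher river: 6
  teacher teacher: 11

coat teacher; river teacher; teacher coat; teacher river; teacher teacher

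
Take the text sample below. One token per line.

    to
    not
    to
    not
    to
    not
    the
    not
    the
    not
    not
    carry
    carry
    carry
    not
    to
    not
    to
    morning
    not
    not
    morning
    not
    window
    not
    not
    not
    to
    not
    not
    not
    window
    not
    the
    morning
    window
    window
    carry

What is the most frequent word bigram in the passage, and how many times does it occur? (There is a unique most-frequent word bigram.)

Bigram frequencies (highest first):
  not not: 6
  to not: 5
  not to: 5
  not the: 3
  the not: 2
  carry carry: 2
  … (11 more, each ≤ 2)

"not not", 6 times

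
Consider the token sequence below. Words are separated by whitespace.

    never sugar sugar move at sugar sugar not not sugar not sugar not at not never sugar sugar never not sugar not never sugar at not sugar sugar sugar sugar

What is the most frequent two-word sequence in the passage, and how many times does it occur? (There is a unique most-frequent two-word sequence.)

"sugar sugar", 6 times

Bigram frequencies (highest first):
  sugar sugar: 6
  sugar not: 4
  not sugar: 4
  never sugar: 3
  at not: 2
  not never: 2
  … (8 more, each ≤ 1)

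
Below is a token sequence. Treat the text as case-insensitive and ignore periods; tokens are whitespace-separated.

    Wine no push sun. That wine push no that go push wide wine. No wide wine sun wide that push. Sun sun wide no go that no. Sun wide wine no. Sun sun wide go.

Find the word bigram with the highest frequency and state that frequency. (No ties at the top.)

Bigram frequencies (highest first):
  sun wide: 4
  wine no: 3
  wide wine: 3
  push sun: 2
  sun sun: 2
  no sun: 2
  … (18 more, each ≤ 1)

"sun wide", 4 times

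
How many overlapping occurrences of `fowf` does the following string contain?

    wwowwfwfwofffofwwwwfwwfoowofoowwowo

Sliding a length-4 window over the 35 characters (32 positions):
  (no match at any position)

0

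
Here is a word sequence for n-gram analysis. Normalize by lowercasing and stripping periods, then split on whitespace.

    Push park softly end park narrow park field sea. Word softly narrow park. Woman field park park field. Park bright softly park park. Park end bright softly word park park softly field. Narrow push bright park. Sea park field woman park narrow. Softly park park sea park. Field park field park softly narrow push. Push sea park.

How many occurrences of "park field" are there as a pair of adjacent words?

Scanning the 56 overlapping bigram windows for "park field":
  position 7–8: park field
  position 17–18: park field
  position 38–39: park field
  position 47–48: park field
  position 49–50: park field

5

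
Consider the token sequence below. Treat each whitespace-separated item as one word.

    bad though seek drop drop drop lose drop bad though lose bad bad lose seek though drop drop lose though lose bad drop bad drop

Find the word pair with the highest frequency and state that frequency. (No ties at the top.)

"drop drop", 3 times

Bigram frequencies (highest first):
  drop drop: 3
  bad though: 2
  drop lose: 2
  drop bad: 2
  though lose: 2
  lose bad: 2
  … (10 more, each ≤ 2)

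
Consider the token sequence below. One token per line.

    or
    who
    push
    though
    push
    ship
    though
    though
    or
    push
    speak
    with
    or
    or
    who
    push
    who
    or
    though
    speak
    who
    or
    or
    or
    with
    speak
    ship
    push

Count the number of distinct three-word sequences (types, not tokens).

25

28 tokens → 26 trigram windows in total.
Repeated trigrams (each contributes count−1 duplicates):
  or who push: 2
1 duplicate windows → 26 − 1 = 25 distinct.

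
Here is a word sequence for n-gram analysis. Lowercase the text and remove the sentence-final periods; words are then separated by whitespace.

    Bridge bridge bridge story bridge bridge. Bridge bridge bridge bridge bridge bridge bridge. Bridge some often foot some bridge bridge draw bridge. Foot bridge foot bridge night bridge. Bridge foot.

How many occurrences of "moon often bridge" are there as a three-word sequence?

Scanning the 28 overlapping trigram windows for "moon often bridge":
  (none found)

0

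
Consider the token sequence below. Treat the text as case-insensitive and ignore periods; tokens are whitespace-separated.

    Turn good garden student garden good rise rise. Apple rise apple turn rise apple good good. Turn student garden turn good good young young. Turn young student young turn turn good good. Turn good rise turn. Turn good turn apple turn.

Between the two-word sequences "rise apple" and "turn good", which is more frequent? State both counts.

"rise apple": 3 occurrences
"turn good": 5 occurrences

"turn good" (5 vs 3)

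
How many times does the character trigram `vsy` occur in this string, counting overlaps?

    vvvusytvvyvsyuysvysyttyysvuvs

Sliding a length-3 window over the 29 characters (27 positions):
  position 11–13: vsy

1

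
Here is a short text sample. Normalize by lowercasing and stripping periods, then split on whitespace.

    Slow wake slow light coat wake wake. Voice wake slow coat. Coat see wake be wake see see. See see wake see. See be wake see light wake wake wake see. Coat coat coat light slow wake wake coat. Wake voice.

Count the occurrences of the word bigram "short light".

0

Scanning the 40 overlapping bigram windows for "short light":
  (none found)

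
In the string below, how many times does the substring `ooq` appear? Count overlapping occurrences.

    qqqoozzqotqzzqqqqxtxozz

Sliding a length-3 window over the 23 characters (21 positions):
  (no match at any position)

0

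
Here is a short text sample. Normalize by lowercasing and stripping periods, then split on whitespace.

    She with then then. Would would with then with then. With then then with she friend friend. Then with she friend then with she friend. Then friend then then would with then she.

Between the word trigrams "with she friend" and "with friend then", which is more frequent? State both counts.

"with she friend" (3 vs 0)

"with she friend": 3 occurrences
"with friend then": 0 occurrences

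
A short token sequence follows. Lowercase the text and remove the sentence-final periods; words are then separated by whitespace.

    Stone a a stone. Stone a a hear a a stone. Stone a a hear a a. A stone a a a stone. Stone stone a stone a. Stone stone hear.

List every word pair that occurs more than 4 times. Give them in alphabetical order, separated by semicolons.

a a; a stone; stone a; stone stone

Bigram counts meeting the condition (more than 4 times):
  a a: 8
  a stone: 6
  stone a: 6
  stone stone: 5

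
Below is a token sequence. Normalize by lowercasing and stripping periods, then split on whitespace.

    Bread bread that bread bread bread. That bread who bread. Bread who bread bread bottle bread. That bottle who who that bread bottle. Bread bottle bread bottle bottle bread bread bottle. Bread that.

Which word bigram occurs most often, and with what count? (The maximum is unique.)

"bread bread", 6 times

Bigram frequencies (highest first):
  bread bread: 6
  bread bottle: 5
  bottle bread: 5
  bread that: 4
  that bread: 3
  bread who: 2
  … (6 more, each ≤ 2)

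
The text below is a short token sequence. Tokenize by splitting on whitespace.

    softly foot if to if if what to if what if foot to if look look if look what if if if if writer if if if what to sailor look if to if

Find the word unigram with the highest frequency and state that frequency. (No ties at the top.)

Unigram frequencies (highest first):
  if: 16
  to: 5
  what: 4
  look: 4
  foot: 2
  softly: 1
  … (2 more, each ≤ 1)

"if", 16 times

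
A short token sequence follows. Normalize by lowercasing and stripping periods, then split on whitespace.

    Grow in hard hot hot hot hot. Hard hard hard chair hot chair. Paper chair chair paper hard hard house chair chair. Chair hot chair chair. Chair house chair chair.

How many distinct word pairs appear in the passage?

16

30 tokens → 29 bigram windows in total.
Repeated bigrams (each contributes count−1 duplicates):
  chair chair: 6
  hard hard: 3
  hot hot: 3
  chair hot: 2
  chair paper: 2
  hot chair: 2
  house chair: 2
13 duplicate windows → 29 − 13 = 16 distinct.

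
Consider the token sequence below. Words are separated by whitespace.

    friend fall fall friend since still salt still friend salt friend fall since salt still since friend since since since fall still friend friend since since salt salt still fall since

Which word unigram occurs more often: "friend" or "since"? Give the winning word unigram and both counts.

"friend": 7 occurrences
"since": 9 occurrences

"since" (9 vs 7)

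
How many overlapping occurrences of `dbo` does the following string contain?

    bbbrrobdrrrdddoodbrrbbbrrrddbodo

Sliding a length-3 window over the 32 characters (30 positions):
  position 28–30: dbo

1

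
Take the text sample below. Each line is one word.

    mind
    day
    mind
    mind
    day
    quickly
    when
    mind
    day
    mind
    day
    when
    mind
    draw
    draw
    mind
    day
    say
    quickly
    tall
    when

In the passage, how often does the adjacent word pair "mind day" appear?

Scanning the 20 overlapping bigram windows for "mind day":
  position 1–2: mind day
  position 4–5: mind day
  position 8–9: mind day
  position 10–11: mind day
  position 16–17: mind day

5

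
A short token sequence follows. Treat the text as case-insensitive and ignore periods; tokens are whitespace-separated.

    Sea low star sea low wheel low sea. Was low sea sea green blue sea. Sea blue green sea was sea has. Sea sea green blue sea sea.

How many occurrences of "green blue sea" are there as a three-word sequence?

2

Scanning the 26 overlapping trigram windows for "green blue sea":
  position 13–15: green blue sea
  position 25–27: green blue sea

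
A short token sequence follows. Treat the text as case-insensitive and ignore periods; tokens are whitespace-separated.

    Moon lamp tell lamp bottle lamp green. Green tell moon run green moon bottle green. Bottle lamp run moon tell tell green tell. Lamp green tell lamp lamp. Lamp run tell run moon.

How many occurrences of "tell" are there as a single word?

Scanning the 33 tokens for "tell":
  position 3: tell
  position 9: tell
  position 20: tell
  position 21: tell
  position 23: tell
  position 26: tell
  position 31: tell

7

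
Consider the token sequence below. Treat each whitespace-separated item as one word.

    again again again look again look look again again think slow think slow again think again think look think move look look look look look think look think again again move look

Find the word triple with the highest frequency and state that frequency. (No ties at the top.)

Trigram frequencies (highest first):
  look look look: 3
  think look think: 2
  again again again: 1
  again again look: 1
  again look again: 1
  look again look: 1
  … (21 more, each ≤ 1)

"look look look", 3 times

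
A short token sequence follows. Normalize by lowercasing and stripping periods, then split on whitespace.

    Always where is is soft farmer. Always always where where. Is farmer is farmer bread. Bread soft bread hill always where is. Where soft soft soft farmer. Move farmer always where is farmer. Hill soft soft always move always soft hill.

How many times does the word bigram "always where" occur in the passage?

4

Scanning the 40 overlapping bigram windows for "always where":
  position 1–2: always where
  position 8–9: always where
  position 20–21: always where
  position 30–31: always where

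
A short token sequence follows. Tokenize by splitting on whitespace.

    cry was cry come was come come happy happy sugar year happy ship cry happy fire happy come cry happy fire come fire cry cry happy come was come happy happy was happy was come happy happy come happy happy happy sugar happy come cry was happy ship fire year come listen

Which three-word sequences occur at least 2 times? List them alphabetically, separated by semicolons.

Trigram counts meeting the condition (at least 2 times):
  come happy happy: 4
  come was come: 2
  cry happy fire: 2
  happy come cry: 2
  happy happy sugar: 2
  was come happy: 2

come happy happy; come was come; cry happy fire; happy come cry; happy happy sugar; was come happy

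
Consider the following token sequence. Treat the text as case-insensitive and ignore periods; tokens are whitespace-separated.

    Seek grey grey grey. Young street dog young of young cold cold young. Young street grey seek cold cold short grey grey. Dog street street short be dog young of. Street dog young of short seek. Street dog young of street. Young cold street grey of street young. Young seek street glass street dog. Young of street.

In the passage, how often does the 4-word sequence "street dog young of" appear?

4

Scanning the 54 overlapping 4-gram windows for "street dog young of":
  position 6–9: street dog young of
  position 31–34: street dog young of
  position 37–40: street dog young of
  position 53–56: street dog young of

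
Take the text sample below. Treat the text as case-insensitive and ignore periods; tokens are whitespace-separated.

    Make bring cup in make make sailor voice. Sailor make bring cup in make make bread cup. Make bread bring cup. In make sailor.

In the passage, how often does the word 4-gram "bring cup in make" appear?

Scanning the 21 overlapping 4-gram windows for "bring cup in make":
  position 2–5: bring cup in make
  position 11–14: bring cup in make
  position 20–23: bring cup in make

3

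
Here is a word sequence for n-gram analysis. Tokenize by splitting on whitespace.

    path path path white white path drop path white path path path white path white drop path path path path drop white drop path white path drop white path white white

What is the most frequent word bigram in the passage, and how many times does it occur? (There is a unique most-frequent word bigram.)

Bigram frequencies (highest first):
  path path: 7
  path white: 6
  white path: 5
  path drop: 3
  drop path: 3
  white white: 2
  … (2 more, each ≤ 2)

"path path", 7 times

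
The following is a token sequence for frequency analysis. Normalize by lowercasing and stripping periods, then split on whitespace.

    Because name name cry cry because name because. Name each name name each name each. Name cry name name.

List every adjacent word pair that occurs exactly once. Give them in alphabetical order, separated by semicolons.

Bigram counts meeting the condition (exactly once):
  cry because: 1
  cry cry: 1
  cry name: 1
  name because: 1

cry because; cry cry; cry name; name because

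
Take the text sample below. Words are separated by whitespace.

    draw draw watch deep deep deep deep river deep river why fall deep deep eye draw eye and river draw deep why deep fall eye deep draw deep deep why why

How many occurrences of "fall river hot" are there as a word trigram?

0

Scanning the 29 overlapping trigram windows for "fall river hot":
  (none found)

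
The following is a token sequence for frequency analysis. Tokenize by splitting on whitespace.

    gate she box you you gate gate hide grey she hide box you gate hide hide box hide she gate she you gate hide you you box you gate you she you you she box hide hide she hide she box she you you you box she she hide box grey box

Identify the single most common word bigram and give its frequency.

"you you", 5 times

Bigram frequencies (highest first):
  you you: 5
  you gate: 4
  she box: 3
  box you: 3
  gate hide: 3
  she hide: 3
  … (18 more, each ≤ 3)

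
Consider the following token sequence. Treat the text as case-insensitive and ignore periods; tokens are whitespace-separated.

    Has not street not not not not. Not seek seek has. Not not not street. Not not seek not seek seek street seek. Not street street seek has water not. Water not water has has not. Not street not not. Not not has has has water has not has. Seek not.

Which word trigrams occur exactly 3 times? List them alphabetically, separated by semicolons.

Trigram counts meeting the condition (exactly 3 times):
  not street not: 3
  street not not: 3

not street not; street not not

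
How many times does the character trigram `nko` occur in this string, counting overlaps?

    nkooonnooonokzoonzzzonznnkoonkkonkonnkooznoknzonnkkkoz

4

Sliding a length-3 window over the 54 characters (52 positions):
  position 1–3: nko
  position 25–27: nko
  position 33–35: nko
  position 37–39: nko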